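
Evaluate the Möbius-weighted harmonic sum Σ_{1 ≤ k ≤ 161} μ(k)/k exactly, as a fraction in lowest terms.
Σ μ(k)/k = 674117532155663976794637693297075629210667954252961166216521/35375166993717494840635767087951744212057570647889977422429870

Values of μ(k) for 1 ≤ k ≤ 161: μ(1) = 1, μ(2) = -1, μ(3) = -1, μ(5) = -1, μ(6) = 1, μ(7) = -1, μ(10) = 1, μ(11) = -1, μ(13) = -1, μ(14) = 1, μ(15) = 1, μ(17) = -1, μ(19) = -1, μ(21) = 1, μ(22) = 1, μ(23) = -1, μ(26) = 1, μ(29) = -1, μ(30) = -1, μ(31) = -1, μ(33) = 1, μ(34) = 1, μ(35) = 1, μ(37) = -1, μ(38) = 1, μ(39) = 1, μ(41) = -1, μ(42) = -1, μ(43) = -1, μ(46) = 1, μ(47) = -1, μ(51) = 1, μ(53) = -1, μ(55) = 1, μ(57) = 1, μ(58) = 1, μ(59) = -1, μ(61) = -1, μ(62) = 1, μ(65) = 1, μ(66) = -1, μ(67) = -1, μ(69) = 1, μ(70) = -1, μ(71) = -1, μ(73) = -1, μ(74) = 1, μ(77) = 1, μ(78) = -1, μ(79) = -1, μ(82) = 1, μ(83) = -1, μ(85) = 1, μ(86) = 1, μ(87) = 1, μ(89) = -1, μ(91) = 1, μ(93) = 1, μ(94) = 1, μ(95) = 1, μ(97) = -1, μ(101) = -1, μ(102) = -1, μ(103) = -1, μ(105) = -1, μ(106) = 1, μ(107) = -1, μ(109) = -1, μ(110) = -1, μ(111) = 1, μ(113) = -1, μ(114) = -1, μ(115) = 1, μ(118) = 1, μ(119) = 1, μ(122) = 1, μ(123) = 1, μ(127) = -1, μ(129) = 1, μ(130) = -1, μ(131) = -1, μ(133) = 1, μ(134) = 1, μ(137) = -1, μ(138) = -1, μ(139) = -1, μ(141) = 1, μ(142) = 1, μ(143) = 1, μ(145) = 1, μ(146) = 1, μ(149) = -1, μ(151) = -1, μ(154) = -1, μ(155) = 1, μ(157) = -1, μ(158) = 1, μ(159) = 1, μ(161) = 1, with μ = 0 on non-squarefree integers. Summing μ(k)/k for k where μ(k) ≠ 0 gives 674117532155663976794637693297075629210667954252961166216521/35375166993717494840635767087951744212057570647889977422429870 ≈ 0.0191. (PNT ⟺ this sum → 0 as n → ∞.)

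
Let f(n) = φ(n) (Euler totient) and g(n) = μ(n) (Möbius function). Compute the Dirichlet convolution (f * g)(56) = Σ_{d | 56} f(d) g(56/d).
(φ * μ)(56) = 10

Divisors of 56: [1, 2, 4, 7, 8, 14, 28, 56]. For each d | 56:
  d = 1: φ(1) · μ(56/1) = 1 · 0 = 0
  d = 2: φ(2) · μ(56/2) = 1 · 0 = 0
  d = 4: φ(4) · μ(56/4) = 2 · 1 = 2
  d = 7: φ(7) · μ(56/7) = 6 · 0 = 0
  d = 8: φ(8) · μ(56/8) = 4 · -1 = -4
  d = 14: φ(14) · μ(56/14) = 6 · 0 = 0
  d = 28: φ(28) · μ(56/28) = 12 · -1 = -12
  d = 56: φ(56) · μ(56/56) = 24 · 1 = 24
Summing: (φ * μ)(56) = 0 + 0 + 2 + 0 + -4 + 0 + -12 + 24 = 10.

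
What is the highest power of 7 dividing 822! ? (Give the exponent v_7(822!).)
v_7(822!) = 135

Legendre's formula: v_p(n!) = Σ_{k ≥ 1} ⌊n / p^k⌋. For p = 7, n = 822, the terms are:
  ⌊822/7^1⌋ = ⌊822/7⌋ = 117
  ⌊822/7^2⌋ = ⌊822/49⌋ = 16
  ⌊822/7^3⌋ = ⌊822/343⌋ = 2
(the next term ⌊822/7^4⌋ = 0, terminating the sum). Summing: v_7(822!) = 117 + 16 + 2 = 135.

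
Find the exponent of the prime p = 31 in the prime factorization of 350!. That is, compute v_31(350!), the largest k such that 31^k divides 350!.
v_31(350!) = 11

Legendre's formula: v_p(n!) = Σ_{k ≥ 1} ⌊n / p^k⌋. For p = 31, n = 350, the terms are:
  ⌊350/31^1⌋ = ⌊350/31⌋ = 11
(the next term ⌊350/31^2⌋ = 0, terminating the sum). Summing: v_31(350!) = 11 = 11.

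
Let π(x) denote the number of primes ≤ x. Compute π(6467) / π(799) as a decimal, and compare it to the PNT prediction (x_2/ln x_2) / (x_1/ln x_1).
π(6467)/π(799) = 838/139 ≈ 6.0288;  PNT prediction ≈ 6.1650.

π(799) = 139 and π(6467) = 838, so π(6467)/π(799) ≈ 6.0288. The PNT-predicted ratio is (6467/ln(6467)) / (799/ln(799)) ≈ 6.1650. The two agree to within a few percent, as expected.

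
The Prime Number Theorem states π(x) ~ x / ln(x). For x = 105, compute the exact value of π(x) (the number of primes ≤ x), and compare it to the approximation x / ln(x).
π(105) = 27;  x/ln(x) ≈ 22.56;  relative error ≈ 16.44%.

Directly count primes up to 105: π(105) = 27. The PNT approximation gives 105/ln(105) ≈ 105/4.65396 ≈ 22.56. Relative error (π(x) − x/ln(x)) / π(x) ≈ 16.44%; the approximation is known to undercount slightly (Li(x) is a better estimate).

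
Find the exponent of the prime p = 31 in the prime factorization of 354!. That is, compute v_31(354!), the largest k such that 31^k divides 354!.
v_31(354!) = 11

Legendre's formula: v_p(n!) = Σ_{k ≥ 1} ⌊n / p^k⌋. For p = 31, n = 354, the terms are:
  ⌊354/31^1⌋ = ⌊354/31⌋ = 11
(the next term ⌊354/31^2⌋ = 0, terminating the sum). Summing: v_31(354!) = 11 = 11.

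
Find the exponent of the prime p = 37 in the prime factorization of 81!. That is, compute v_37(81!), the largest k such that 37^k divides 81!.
v_37(81!) = 2

Legendre's formula: v_p(n!) = Σ_{k ≥ 1} ⌊n / p^k⌋. For p = 37, n = 81, the terms are:
  ⌊81/37^1⌋ = ⌊81/37⌋ = 2
(the next term ⌊81/37^2⌋ = 0, terminating the sum). Summing: v_37(81!) = 2 = 2.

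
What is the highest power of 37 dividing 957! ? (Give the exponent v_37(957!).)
v_37(957!) = 25

Legendre's formula: v_p(n!) = Σ_{k ≥ 1} ⌊n / p^k⌋. For p = 37, n = 957, the terms are:
  ⌊957/37^1⌋ = ⌊957/37⌋ = 25
(the next term ⌊957/37^2⌋ = 0, terminating the sum). Summing: v_37(957!) = 25 = 25.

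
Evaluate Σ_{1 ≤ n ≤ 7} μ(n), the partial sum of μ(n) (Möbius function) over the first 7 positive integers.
Σ_{n ≤ 7} μ(n) = -2

Compute μ(n) for each 1 ≤ n ≤ 7: μ(1) = 1, μ(2) = -1, μ(3) = -1, μ(4) = 0, μ(5) = -1, μ(6) = 1, μ(7) = -1. Summing all 7 values: -2. (Mertens function M(x) = Σ_{n ≤ x} μ(n); on average M(x) should be small (PNT ⟺ M(x) = o(x)).)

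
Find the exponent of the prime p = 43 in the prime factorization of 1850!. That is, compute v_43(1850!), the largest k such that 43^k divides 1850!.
v_43(1850!) = 44

Legendre's formula: v_p(n!) = Σ_{k ≥ 1} ⌊n / p^k⌋. For p = 43, n = 1850, the terms are:
  ⌊1850/43^1⌋ = ⌊1850/43⌋ = 43
  ⌊1850/43^2⌋ = ⌊1850/1849⌋ = 1
(the next term ⌊1850/43^3⌋ = 0, terminating the sum). Summing: v_43(1850!) = 43 + 1 = 44.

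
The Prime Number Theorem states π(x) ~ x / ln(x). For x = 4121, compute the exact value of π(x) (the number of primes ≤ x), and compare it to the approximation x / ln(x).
π(4121) = 566;  x/ln(x) ≈ 495.08;  relative error ≈ 12.53%.

Directly count primes up to 4121: π(4121) = 566. The PNT approximation gives 4121/ln(4121) ≈ 4121/8.32385 ≈ 495.08. Relative error (π(x) − x/ln(x)) / π(x) ≈ 12.53%; the approximation is known to undercount slightly (Li(x) is a better estimate).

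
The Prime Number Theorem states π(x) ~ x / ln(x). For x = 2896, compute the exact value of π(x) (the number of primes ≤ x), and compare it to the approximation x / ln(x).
π(2896) = 418;  x/ln(x) ≈ 363.31;  relative error ≈ 13.08%.

Directly count primes up to 2896: π(2896) = 418. The PNT approximation gives 2896/ln(2896) ≈ 2896/7.97109 ≈ 363.31. Relative error (π(x) − x/ln(x)) / π(x) ≈ 13.08%; the approximation is known to undercount slightly (Li(x) is a better estimate).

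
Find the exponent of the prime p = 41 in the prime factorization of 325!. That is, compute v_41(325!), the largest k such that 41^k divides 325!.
v_41(325!) = 7

Legendre's formula: v_p(n!) = Σ_{k ≥ 1} ⌊n / p^k⌋. For p = 41, n = 325, the terms are:
  ⌊325/41^1⌋ = ⌊325/41⌋ = 7
(the next term ⌊325/41^2⌋ = 0, terminating the sum). Summing: v_41(325!) = 7 = 7.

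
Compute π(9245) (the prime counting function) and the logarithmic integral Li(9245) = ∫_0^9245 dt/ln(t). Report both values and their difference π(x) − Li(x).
π(9245) = 1146;  Li(9245) ≈ 1163.82;  π(x) − Li(x) ≈ -17.82.

Direct count of primes ≤ 9245 gives π(9245) = 1146. Numerical evaluation of the logarithmic integral gives Li(9245) ≈ 1163.82. The difference π(x) − Li(x) ≈ -17.82 is typically negative for small/moderate x (Li(x) overestimates), though Littlewood's theorem shows this sign changes infinitely often.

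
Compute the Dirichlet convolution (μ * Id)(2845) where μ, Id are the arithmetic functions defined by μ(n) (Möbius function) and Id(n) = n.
(μ * Id)(2845) = 2272

Divisors of 2845: [1, 5, 569, 2845]. For each d | 2845:
  d = 1: μ(1) · Id(2845/1) = 1 · 2845 = 2845
  d = 5: μ(5) · Id(2845/5) = -1 · 569 = -569
  d = 569: μ(569) · Id(2845/569) = -1 · 5 = -5
  d = 2845: μ(2845) · Id(2845/2845) = 1 · 1 = 1
Summing: (μ * Id)(2845) = 2845 + -569 + -5 + 1 = 2272.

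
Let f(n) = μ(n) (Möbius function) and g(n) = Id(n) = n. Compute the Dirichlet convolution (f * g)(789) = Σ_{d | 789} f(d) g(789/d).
(μ * Id)(789) = 524

Divisors of 789: [1, 3, 263, 789]. For each d | 789:
  d = 1: μ(1) · Id(789/1) = 1 · 789 = 789
  d = 3: μ(3) · Id(789/3) = -1 · 263 = -263
  d = 263: μ(263) · Id(789/263) = -1 · 3 = -3
  d = 789: μ(789) · Id(789/789) = 1 · 1 = 1
Summing: (μ * Id)(789) = 789 + -263 + -3 + 1 = 524.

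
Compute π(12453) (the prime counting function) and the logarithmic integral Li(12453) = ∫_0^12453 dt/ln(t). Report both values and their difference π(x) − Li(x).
π(12453) = 1486;  Li(12453) ≈ 1509.23;  π(x) − Li(x) ≈ -23.23.

Direct count of primes ≤ 12453 gives π(12453) = 1486. Numerical evaluation of the logarithmic integral gives Li(12453) ≈ 1509.23. The difference π(x) − Li(x) ≈ -23.23 is typically negative for small/moderate x (Li(x) overestimates), though Littlewood's theorem shows this sign changes infinitely often.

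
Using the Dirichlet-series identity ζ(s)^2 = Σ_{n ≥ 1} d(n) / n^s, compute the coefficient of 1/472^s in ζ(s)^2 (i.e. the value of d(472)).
d(472) = 8

ζ(s)^2 = (Σ 1/m^s)(Σ 1/k^s). The coefficient of 1/n^s in the product is the number of ordered pairs (m, k) with mk = n, which equals d(n). For n = 472, divisors are [1, 2, 4, 8, 59, 118, 236, 472], so d(472) = 8.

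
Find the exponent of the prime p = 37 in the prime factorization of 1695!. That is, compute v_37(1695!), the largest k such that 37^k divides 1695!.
v_37(1695!) = 46

Legendre's formula: v_p(n!) = Σ_{k ≥ 1} ⌊n / p^k⌋. For p = 37, n = 1695, the terms are:
  ⌊1695/37^1⌋ = ⌊1695/37⌋ = 45
  ⌊1695/37^2⌋ = ⌊1695/1369⌋ = 1
(the next term ⌊1695/37^3⌋ = 0, terminating the sum). Summing: v_37(1695!) = 45 + 1 = 46.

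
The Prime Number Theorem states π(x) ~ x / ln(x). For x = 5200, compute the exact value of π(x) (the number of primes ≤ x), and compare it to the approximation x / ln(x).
π(5200) = 692;  x/ln(x) ≈ 607.73;  relative error ≈ 12.18%.

Directly count primes up to 5200: π(5200) = 692. The PNT approximation gives 5200/ln(5200) ≈ 5200/8.55641 ≈ 607.73. Relative error (π(x) − x/ln(x)) / π(x) ≈ 12.18%; the approximation is known to undercount slightly (Li(x) is a better estimate).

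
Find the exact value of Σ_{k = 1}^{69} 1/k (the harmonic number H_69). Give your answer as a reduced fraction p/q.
H_69 = 42409610330030873613929048033/8801320137209899102584580800

Direct summation: H_69 = 1 + 1/2 + ... + 1/69. The least common denominator is lcm(1, ..., 69) = 79211881234889091923261227200; over this denominator the numerator is 79211881234889091923261227200 + 39605940617444545961630613600 + 26403960411629697307753742400 + 19802970308722272980815306800 + 15842376246977818384652245440 + 13201980205814848653876871200 + 11315983033555584560465889600 + 9901485154361136490407653400 + 8801320137209899102584580800 + 7921188123488909192326122720 + 7201080112262644720296475200 + 6600990102907424326938435600 + 6093221633453007071020094400 + 5657991516777792280232944800 + 5280792082325939461550748480 + 4950742577180568245203826700 + 4659522425581711289603601600 + 4400660068604949551292290400 + 4169046380783636417013748800 + 3960594061744454596163061360 + 3771994344518528186821963200 + 3600540056131322360148237600 + 3443994836299525735793966400 + 3300495051453712163469217800 + 3168475249395563676930449088 + 3046610816726503535510047200 + 2933773379069966367528193600 + 2828995758388896140116472400 + 2731444180513416962871076800 + 2640396041162969730775374240 + 2555221975319002965266491200 + 2475371288590284122601913350 + 2400360037420881573432158400 + 2329761212790855644801800800 + 2263196606711116912093177920 + 2200330034302474775646145200 + 2140861654997002484412465600 + 2084523190391818208506874400 + 2031073877817669023673364800 + 1980297030872227298081530680 + 1931997103289977851786859200 + 1885997172259264093410981600 + 1842136772904397486587470400 + 1800270028065661180074118800 + 1760264027441979820516916160 + 1721997418149762867896983200 + 1685359175210406211133217600 + 1650247525726856081734608900 + 1616569004793654937209412800 + 1584237624697781838465224544 + 1553174141860570429867867200 + 1523305408363251767755023600 + 1494563796884699847608702400 + 1466886689534983183764096800 + 1440216022452528944059295040 + 1414497879194448070058236200 + 1389682126927878805671249600 + 1365722090256708481435538400 + 1342574258218459185140020800 + 1320198020581484865387687120 + 1298555430080149047922315200 + 1277610987659501482633245600 + 1257331448172842728940654400 + 1237685644295142061300956675 + 1218644326690601414204018880 + 1200180018710440786716079200 + 1182266884102822267511361600 + 1164880606395427822400900400 + 1147998278766508578597988800 = 381686492970277862525361432297, so H_69 = 381686492970277862525361432297/79211881234889091923261227200; reducing by gcd(381686492970277862525361432297, 79211881234889091923261227200) = 9 gives 42409610330030873613929048033/8801320137209899102584580800 ≈ 4.81855. (The PNT-adjacent estimate ln(69) + γ ≈ 4.81132 matches within O(1/n).)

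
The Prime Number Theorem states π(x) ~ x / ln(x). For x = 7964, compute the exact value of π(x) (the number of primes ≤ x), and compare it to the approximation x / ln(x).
π(7964) = 1006;  x/ln(x) ≈ 886.59;  relative error ≈ 11.87%.

Directly count primes up to 7964: π(7964) = 1006. The PNT approximation gives 7964/ln(7964) ≈ 7964/8.98269 ≈ 886.59. Relative error (π(x) − x/ln(x)) / π(x) ≈ 11.87%; the approximation is known to undercount slightly (Li(x) is a better estimate).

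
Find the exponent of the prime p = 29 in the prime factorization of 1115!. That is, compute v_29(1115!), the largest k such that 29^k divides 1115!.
v_29(1115!) = 39

Legendre's formula: v_p(n!) = Σ_{k ≥ 1} ⌊n / p^k⌋. For p = 29, n = 1115, the terms are:
  ⌊1115/29^1⌋ = ⌊1115/29⌋ = 38
  ⌊1115/29^2⌋ = ⌊1115/841⌋ = 1
(the next term ⌊1115/29^3⌋ = 0, terminating the sum). Summing: v_29(1115!) = 38 + 1 = 39.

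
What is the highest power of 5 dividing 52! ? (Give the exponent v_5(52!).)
v_5(52!) = 12

Legendre's formula: v_p(n!) = Σ_{k ≥ 1} ⌊n / p^k⌋. For p = 5, n = 52, the terms are:
  ⌊52/5^1⌋ = ⌊52/5⌋ = 10
  ⌊52/5^2⌋ = ⌊52/25⌋ = 2
(the next term ⌊52/5^3⌋ = 0, terminating the sum). Summing: v_5(52!) = 10 + 2 = 12.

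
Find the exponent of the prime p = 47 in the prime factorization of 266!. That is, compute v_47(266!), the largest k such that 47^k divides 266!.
v_47(266!) = 5

Legendre's formula: v_p(n!) = Σ_{k ≥ 1} ⌊n / p^k⌋. For p = 47, n = 266, the terms are:
  ⌊266/47^1⌋ = ⌊266/47⌋ = 5
(the next term ⌊266/47^2⌋ = 0, terminating the sum). Summing: v_47(266!) = 5 = 5.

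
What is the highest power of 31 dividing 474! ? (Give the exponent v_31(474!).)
v_31(474!) = 15

Legendre's formula: v_p(n!) = Σ_{k ≥ 1} ⌊n / p^k⌋. For p = 31, n = 474, the terms are:
  ⌊474/31^1⌋ = ⌊474/31⌋ = 15
(the next term ⌊474/31^2⌋ = 0, terminating the sum). Summing: v_31(474!) = 15 = 15.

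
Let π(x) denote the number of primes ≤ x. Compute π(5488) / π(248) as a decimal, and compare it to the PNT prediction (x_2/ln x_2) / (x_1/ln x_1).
π(5488)/π(248) = 725/53 ≈ 13.6792;  PNT prediction ≈ 14.1698.

π(248) = 53 and π(5488) = 725, so π(5488)/π(248) ≈ 13.6792. The PNT-predicted ratio is (5488/ln(5488)) / (248/ln(248)) ≈ 14.1698. The two agree to within a few percent, as expected.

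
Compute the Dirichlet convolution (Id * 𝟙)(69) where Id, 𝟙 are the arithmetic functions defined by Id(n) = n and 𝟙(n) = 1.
(Id * 𝟙)(69) = 96

Divisors of 69: [1, 3, 23, 69]. For each d | 69:
  d = 1: Id(1) · 𝟙(69/1) = 1 · 1 = 1
  d = 3: Id(3) · 𝟙(69/3) = 3 · 1 = 3
  d = 23: Id(23) · 𝟙(69/23) = 23 · 1 = 23
  d = 69: Id(69) · 𝟙(69/69) = 69 · 1 = 69
Summing: (Id * 𝟙)(69) = 1 + 3 + 23 + 69 = 96.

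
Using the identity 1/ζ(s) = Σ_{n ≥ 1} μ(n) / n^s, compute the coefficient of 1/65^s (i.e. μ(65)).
μ(65) = 1

Factor n = 65 = 5 · 13. μ(n) = 0 if any exponent ≥ 2 (not squarefree); otherwise μ(n) = (−1)^{ω(n)} where ω(n) is the number of distinct prime factors. Applying: μ(65) = 1.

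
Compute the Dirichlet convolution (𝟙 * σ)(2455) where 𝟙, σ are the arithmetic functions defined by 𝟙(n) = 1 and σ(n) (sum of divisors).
(𝟙 * σ)(2455) = 3451

Divisors of 2455: [1, 5, 491, 2455]. For each d | 2455:
  d = 1: 𝟙(1) · σ(2455/1) = 1 · 2952 = 2952
  d = 5: 𝟙(5) · σ(2455/5) = 1 · 492 = 492
  d = 491: 𝟙(491) · σ(2455/491) = 1 · 6 = 6
  d = 2455: 𝟙(2455) · σ(2455/2455) = 1 · 1 = 1
Summing: (𝟙 * σ)(2455) = 2952 + 492 + 6 + 1 = 3451.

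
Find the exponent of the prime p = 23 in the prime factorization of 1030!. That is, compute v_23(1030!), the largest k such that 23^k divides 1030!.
v_23(1030!) = 45

Legendre's formula: v_p(n!) = Σ_{k ≥ 1} ⌊n / p^k⌋. For p = 23, n = 1030, the terms are:
  ⌊1030/23^1⌋ = ⌊1030/23⌋ = 44
  ⌊1030/23^2⌋ = ⌊1030/529⌋ = 1
(the next term ⌊1030/23^3⌋ = 0, terminating the sum). Summing: v_23(1030!) = 44 + 1 = 45.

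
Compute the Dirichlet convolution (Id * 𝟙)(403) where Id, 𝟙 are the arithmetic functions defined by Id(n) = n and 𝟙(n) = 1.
(Id * 𝟙)(403) = 448

Divisors of 403: [1, 13, 31, 403]. For each d | 403:
  d = 1: Id(1) · 𝟙(403/1) = 1 · 1 = 1
  d = 13: Id(13) · 𝟙(403/13) = 13 · 1 = 13
  d = 31: Id(31) · 𝟙(403/31) = 31 · 1 = 31
  d = 403: Id(403) · 𝟙(403/403) = 403 · 1 = 403
Summing: (Id * 𝟙)(403) = 1 + 13 + 31 + 403 = 448.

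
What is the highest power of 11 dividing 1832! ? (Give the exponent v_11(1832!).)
v_11(1832!) = 182

Legendre's formula: v_p(n!) = Σ_{k ≥ 1} ⌊n / p^k⌋. For p = 11, n = 1832, the terms are:
  ⌊1832/11^1⌋ = ⌊1832/11⌋ = 166
  ⌊1832/11^2⌋ = ⌊1832/121⌋ = 15
  ⌊1832/11^3⌋ = ⌊1832/1331⌋ = 1
(the next term ⌊1832/11^4⌋ = 0, terminating the sum). Summing: v_11(1832!) = 166 + 15 + 1 = 182.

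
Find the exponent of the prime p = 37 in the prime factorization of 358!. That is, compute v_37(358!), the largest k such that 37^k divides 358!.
v_37(358!) = 9

Legendre's formula: v_p(n!) = Σ_{k ≥ 1} ⌊n / p^k⌋. For p = 37, n = 358, the terms are:
  ⌊358/37^1⌋ = ⌊358/37⌋ = 9
(the next term ⌊358/37^2⌋ = 0, terminating the sum). Summing: v_37(358!) = 9 = 9.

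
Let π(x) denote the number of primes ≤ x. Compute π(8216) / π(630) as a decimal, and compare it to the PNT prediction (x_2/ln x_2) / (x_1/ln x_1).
π(8216)/π(630) = 1029/114 ≈ 9.0263;  PNT prediction ≈ 9.3257.

π(630) = 114 and π(8216) = 1029, so π(8216)/π(630) ≈ 9.0263. The PNT-predicted ratio is (8216/ln(8216)) / (630/ln(630)) ≈ 9.3257. The two agree to within a few percent, as expected.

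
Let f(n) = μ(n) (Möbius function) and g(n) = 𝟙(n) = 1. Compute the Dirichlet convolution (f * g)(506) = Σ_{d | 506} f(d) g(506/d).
(μ * 𝟙)(506) = 0

Divisors of 506: [1, 2, 11, 22, 23, 46, 253, 506]. For each d | 506:
  d = 1: μ(1) · 𝟙(506/1) = 1 · 1 = 1
  d = 2: μ(2) · 𝟙(506/2) = -1 · 1 = -1
  d = 11: μ(11) · 𝟙(506/11) = -1 · 1 = -1
  d = 22: μ(22) · 𝟙(506/22) = 1 · 1 = 1
  d = 23: μ(23) · 𝟙(506/23) = -1 · 1 = -1
  d = 46: μ(46) · 𝟙(506/46) = 1 · 1 = 1
  d = 253: μ(253) · 𝟙(506/253) = 1 · 1 = 1
  d = 506: μ(506) · 𝟙(506/506) = -1 · 1 = -1
Summing: (μ * 𝟙)(506) = 1 + -1 + -1 + 1 + -1 + 1 + 1 + -1 = 0.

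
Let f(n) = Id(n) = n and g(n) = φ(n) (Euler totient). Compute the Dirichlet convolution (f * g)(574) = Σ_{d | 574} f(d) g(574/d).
(Id * φ)(574) = 3159

Divisors of 574: [1, 2, 7, 14, 41, 82, 287, 574]. For each d | 574:
  d = 1: Id(1) · φ(574/1) = 1 · 240 = 240
  d = 2: Id(2) · φ(574/2) = 2 · 240 = 480
  d = 7: Id(7) · φ(574/7) = 7 · 40 = 280
  d = 14: Id(14) · φ(574/14) = 14 · 40 = 560
  d = 41: Id(41) · φ(574/41) = 41 · 6 = 246
  d = 82: Id(82) · φ(574/82) = 82 · 6 = 492
  d = 287: Id(287) · φ(574/287) = 287 · 1 = 287
  d = 574: Id(574) · φ(574/574) = 574 · 1 = 574
Summing: (Id * φ)(574) = 240 + 480 + 280 + 560 + 246 + 492 + 287 + 574 = 3159.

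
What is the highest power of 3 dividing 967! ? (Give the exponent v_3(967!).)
v_3(967!) = 479

Legendre's formula: v_p(n!) = Σ_{k ≥ 1} ⌊n / p^k⌋. For p = 3, n = 967, the terms are:
  ⌊967/3^1⌋ = ⌊967/3⌋ = 322
  ⌊967/3^2⌋ = ⌊967/9⌋ = 107
  ⌊967/3^3⌋ = ⌊967/27⌋ = 35
  ⌊967/3^4⌋ = ⌊967/81⌋ = 11
  ⌊967/3^5⌋ = ⌊967/243⌋ = 3
  ⌊967/3^6⌋ = ⌊967/729⌋ = 1
(the next term ⌊967/3^7⌋ = 0, terminating the sum). Summing: v_3(967!) = 322 + 107 + 35 + 11 + 3 + 1 = 479.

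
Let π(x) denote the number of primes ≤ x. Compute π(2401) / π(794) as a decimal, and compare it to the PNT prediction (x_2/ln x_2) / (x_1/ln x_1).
π(2401)/π(794) = 357/138 ≈ 2.5870;  PNT prediction ≈ 2.5940.

π(794) = 138 and π(2401) = 357, so π(2401)/π(794) ≈ 2.5870. The PNT-predicted ratio is (2401/ln(2401)) / (794/ln(794)) ≈ 2.5940. The two agree to within a few percent, as expected.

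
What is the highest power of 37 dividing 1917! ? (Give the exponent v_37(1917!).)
v_37(1917!) = 52

Legendre's formula: v_p(n!) = Σ_{k ≥ 1} ⌊n / p^k⌋. For p = 37, n = 1917, the terms are:
  ⌊1917/37^1⌋ = ⌊1917/37⌋ = 51
  ⌊1917/37^2⌋ = ⌊1917/1369⌋ = 1
(the next term ⌊1917/37^3⌋ = 0, terminating the sum). Summing: v_37(1917!) = 51 + 1 = 52.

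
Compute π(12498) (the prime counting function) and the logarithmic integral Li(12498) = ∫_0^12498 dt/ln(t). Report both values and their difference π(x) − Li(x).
π(12498) = 1492;  Li(12498) ≈ 1514.00;  π(x) − Li(x) ≈ -22.00.

Direct count of primes ≤ 12498 gives π(12498) = 1492. Numerical evaluation of the logarithmic integral gives Li(12498) ≈ 1514.00. The difference π(x) − Li(x) ≈ -22.00 is typically negative for small/moderate x (Li(x) overestimates), though Littlewood's theorem shows this sign changes infinitely often.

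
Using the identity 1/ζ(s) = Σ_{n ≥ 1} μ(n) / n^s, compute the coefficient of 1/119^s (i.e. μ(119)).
μ(119) = 1

Factor n = 119 = 7 · 17. μ(n) = 0 if any exponent ≥ 2 (not squarefree); otherwise μ(n) = (−1)^{ω(n)} where ω(n) is the number of distinct prime factors. Applying: μ(119) = 1.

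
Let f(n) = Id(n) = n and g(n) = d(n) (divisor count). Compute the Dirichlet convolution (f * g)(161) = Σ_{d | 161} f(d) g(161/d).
(Id * d)(161) = 225

Divisors of 161: [1, 7, 23, 161]. For each d | 161:
  d = 1: Id(1) · d(161/1) = 1 · 4 = 4
  d = 7: Id(7) · d(161/7) = 7 · 2 = 14
  d = 23: Id(23) · d(161/23) = 23 · 2 = 46
  d = 161: Id(161) · d(161/161) = 161 · 1 = 161
Summing: (Id * d)(161) = 4 + 14 + 46 + 161 = 225.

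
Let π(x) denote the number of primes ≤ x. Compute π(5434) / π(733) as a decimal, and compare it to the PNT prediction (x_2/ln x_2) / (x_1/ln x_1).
π(5434)/π(733) = 717/130 ≈ 5.5154;  PNT prediction ≈ 5.6866.

π(733) = 130 and π(5434) = 717, so π(5434)/π(733) ≈ 5.5154. The PNT-predicted ratio is (5434/ln(5434)) / (733/ln(733)) ≈ 5.6866. The two agree to within a few percent, as expected.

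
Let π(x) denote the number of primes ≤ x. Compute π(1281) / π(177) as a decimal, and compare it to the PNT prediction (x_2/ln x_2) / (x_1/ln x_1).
π(1281)/π(177) = 207/40 ≈ 5.1750;  PNT prediction ≈ 5.2354.

π(177) = 40 and π(1281) = 207, so π(1281)/π(177) ≈ 5.1750. The PNT-predicted ratio is (1281/ln(1281)) / (177/ln(177)) ≈ 5.2354. The two agree to within a few percent, as expected.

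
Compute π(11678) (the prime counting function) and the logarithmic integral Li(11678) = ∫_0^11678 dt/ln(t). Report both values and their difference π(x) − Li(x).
π(11678) = 1401;  Li(11678) ≈ 1426.77;  π(x) − Li(x) ≈ -25.77.

Direct count of primes ≤ 11678 gives π(11678) = 1401. Numerical evaluation of the logarithmic integral gives Li(11678) ≈ 1426.77. The difference π(x) − Li(x) ≈ -25.77 is typically negative for small/moderate x (Li(x) overestimates), though Littlewood's theorem shows this sign changes infinitely often.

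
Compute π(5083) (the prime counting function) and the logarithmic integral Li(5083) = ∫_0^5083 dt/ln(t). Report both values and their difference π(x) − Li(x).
π(5083) = 679;  Li(5083) ≈ 694.02;  π(x) − Li(x) ≈ -15.02.

Direct count of primes ≤ 5083 gives π(5083) = 679. Numerical evaluation of the logarithmic integral gives Li(5083) ≈ 694.02. The difference π(x) − Li(x) ≈ -15.02 is typically negative for small/moderate x (Li(x) overestimates), though Littlewood's theorem shows this sign changes infinitely often.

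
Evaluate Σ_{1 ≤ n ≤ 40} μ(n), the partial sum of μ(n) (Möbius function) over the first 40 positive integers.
Σ_{n ≤ 40} μ(n) = 0

Compute μ(n) for each 1 ≤ n ≤ 40: μ(1) = 1, μ(2) = -1, μ(3) = -1, μ(4) = 0, μ(5) = -1, μ(6) = 1, μ(7) = -1, μ(8) = 0, μ(9) = 0, μ(10) = 1, μ(11) = -1, μ(12) = 0, μ(13) = -1, μ(14) = 1, μ(15) = 1, μ(16) = 0, μ(17) = -1, μ(18) = 0, μ(19) = -1, μ(20) = 0, μ(21) = 1, μ(22) = 1, μ(23) = -1, μ(24) = 0, μ(25) = 0, μ(26) = 1, μ(27) = 0, μ(28) = 0, μ(29) = -1, μ(30) = -1, μ(31) = -1, μ(32) = 0, μ(33) = 1, μ(34) = 1, μ(35) = 1, μ(36) = 0, μ(37) = -1, μ(38) = 1, μ(39) = 1, μ(40) = 0. Summing all 40 values: 0. (Mertens function M(x) = Σ_{n ≤ x} μ(n); on average M(x) should be small (PNT ⟺ M(x) = o(x)).)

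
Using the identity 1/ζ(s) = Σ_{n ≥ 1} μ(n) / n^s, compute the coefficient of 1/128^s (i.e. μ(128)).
μ(128) = 0

Factor n = 128 = 2^7. μ(n) = 0 if any exponent ≥ 2 (not squarefree); otherwise μ(n) = (−1)^{ω(n)} where ω(n) is the number of distinct prime factors. Applying: μ(128) = 0.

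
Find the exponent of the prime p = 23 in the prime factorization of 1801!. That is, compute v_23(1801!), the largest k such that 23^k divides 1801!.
v_23(1801!) = 81

Legendre's formula: v_p(n!) = Σ_{k ≥ 1} ⌊n / p^k⌋. For p = 23, n = 1801, the terms are:
  ⌊1801/23^1⌋ = ⌊1801/23⌋ = 78
  ⌊1801/23^2⌋ = ⌊1801/529⌋ = 3
(the next term ⌊1801/23^3⌋ = 0, terminating the sum). Summing: v_23(1801!) = 78 + 3 = 81.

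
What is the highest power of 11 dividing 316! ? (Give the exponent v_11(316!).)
v_11(316!) = 30

Legendre's formula: v_p(n!) = Σ_{k ≥ 1} ⌊n / p^k⌋. For p = 11, n = 316, the terms are:
  ⌊316/11^1⌋ = ⌊316/11⌋ = 28
  ⌊316/11^2⌋ = ⌊316/121⌋ = 2
(the next term ⌊316/11^3⌋ = 0, terminating the sum). Summing: v_11(316!) = 28 + 2 = 30.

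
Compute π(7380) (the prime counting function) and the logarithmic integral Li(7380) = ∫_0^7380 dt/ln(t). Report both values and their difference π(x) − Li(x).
π(7380) = 938;  Li(7380) ≈ 957.12;  π(x) − Li(x) ≈ -19.12.

Direct count of primes ≤ 7380 gives π(7380) = 938. Numerical evaluation of the logarithmic integral gives Li(7380) ≈ 957.12. The difference π(x) − Li(x) ≈ -19.12 is typically negative for small/moderate x (Li(x) overestimates), though Littlewood's theorem shows this sign changes infinitely often.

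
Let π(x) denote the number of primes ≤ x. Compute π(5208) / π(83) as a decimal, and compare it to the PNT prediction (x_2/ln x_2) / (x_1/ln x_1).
π(5208)/π(83) = 692/23 ≈ 30.0870;  PNT prediction ≈ 32.3990.

π(83) = 23 and π(5208) = 692, so π(5208)/π(83) ≈ 30.0870. The PNT-predicted ratio is (5208/ln(5208)) / (83/ln(83)) ≈ 32.3990. The two agree to within a few percent, as expected.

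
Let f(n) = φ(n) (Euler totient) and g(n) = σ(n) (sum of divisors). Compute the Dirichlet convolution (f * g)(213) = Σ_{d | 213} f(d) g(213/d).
(φ * σ)(213) = 852

Divisors of 213: [1, 3, 71, 213]. For each d | 213:
  d = 1: φ(1) · σ(213/1) = 1 · 288 = 288
  d = 3: φ(3) · σ(213/3) = 2 · 72 = 144
  d = 71: φ(71) · σ(213/71) = 70 · 4 = 280
  d = 213: φ(213) · σ(213/213) = 140 · 1 = 140
Summing: (φ * σ)(213) = 288 + 144 + 280 + 140 = 852.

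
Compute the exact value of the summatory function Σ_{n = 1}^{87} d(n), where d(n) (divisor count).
Σ_{n ≤ 87} d(n) = 403

Compute d(n) for each 1 ≤ n ≤ 87: d(1) = 1, d(2) = 2, d(3) = 2, d(4) = 3, d(5) = 2, d(6) = 4, d(7) = 2, d(8) = 4, d(9) = 3, d(10) = 4, d(11) = 2, d(12) = 6, d(13) = 2, d(14) = 4, d(15) = 4, d(16) = 5, d(17) = 2, d(18) = 6, d(19) = 2, d(20) = 6, d(21) = 4, d(22) = 4, d(23) = 2, d(24) = 8, d(25) = 3, d(26) = 4, d(27) = 4, d(28) = 6, d(29) = 2, d(30) = 8, d(31) = 2, d(32) = 6, d(33) = 4, d(34) = 4, d(35) = 4, d(36) = 9, d(37) = 2, d(38) = 4, d(39) = 4, d(40) = 8, d(41) = 2, d(42) = 8, d(43) = 2, d(44) = 6, d(45) = 6, d(46) = 4, d(47) = 2, d(48) = 10, d(49) = 3, d(50) = 6, d(51) = 4, d(52) = 6, d(53) = 2, d(54) = 8, d(55) = 4, d(56) = 8, d(57) = 4, d(58) = 4, d(59) = 2, d(60) = 12, d(61) = 2, d(62) = 4, d(63) = 6, d(64) = 7, d(65) = 4, d(66) = 8, d(67) = 2, d(68) = 6, d(69) = 4, d(70) = 8, d(71) = 2, d(72) = 12, d(73) = 2, d(74) = 4, d(75) = 6, d(76) = 6, d(77) = 4, d(78) = 8, d(79) = 2, d(80) = 10, d(81) = 5, d(82) = 4, d(83) = 2, d(84) = 12, d(85) = 4, d(86) = 4, d(87) = 4. Summing all 87 values: 403. (Dirichlet's divisor formula: Σ_{n ≤ x} d(n) = x ln(x) + (2γ − 1) x + O(√x). For x = 87, the asymptotic estimate is ≈ 401.97.)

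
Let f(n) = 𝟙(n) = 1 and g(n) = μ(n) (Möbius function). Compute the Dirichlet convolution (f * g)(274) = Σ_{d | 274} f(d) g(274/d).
(𝟙 * μ)(274) = 0

Divisors of 274: [1, 2, 137, 274]. For each d | 274:
  d = 1: 𝟙(1) · μ(274/1) = 1 · 1 = 1
  d = 2: 𝟙(2) · μ(274/2) = 1 · -1 = -1
  d = 137: 𝟙(137) · μ(274/137) = 1 · -1 = -1
  d = 274: 𝟙(274) · μ(274/274) = 1 · 1 = 1
Summing: (𝟙 * μ)(274) = 1 + -1 + -1 + 1 = 0.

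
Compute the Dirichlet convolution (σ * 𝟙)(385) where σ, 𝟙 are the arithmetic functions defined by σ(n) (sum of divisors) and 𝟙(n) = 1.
(σ * 𝟙)(385) = 819

Divisors of 385: [1, 5, 7, 11, 35, 55, 77, 385]. For each d | 385:
  d = 1: σ(1) · 𝟙(385/1) = 1 · 1 = 1
  d = 5: σ(5) · 𝟙(385/5) = 6 · 1 = 6
  d = 7: σ(7) · 𝟙(385/7) = 8 · 1 = 8
  d = 11: σ(11) · 𝟙(385/11) = 12 · 1 = 12
  d = 35: σ(35) · 𝟙(385/35) = 48 · 1 = 48
  d = 55: σ(55) · 𝟙(385/55) = 72 · 1 = 72
  d = 77: σ(77) · 𝟙(385/77) = 96 · 1 = 96
  d = 385: σ(385) · 𝟙(385/385) = 576 · 1 = 576
Summing: (σ * 𝟙)(385) = 1 + 6 + 8 + 12 + 48 + 72 + 96 + 576 = 819.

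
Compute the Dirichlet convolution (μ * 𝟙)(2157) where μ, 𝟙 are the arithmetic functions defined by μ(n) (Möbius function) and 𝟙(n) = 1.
(μ * 𝟙)(2157) = 0

Divisors of 2157: [1, 3, 719, 2157]. For each d | 2157:
  d = 1: μ(1) · 𝟙(2157/1) = 1 · 1 = 1
  d = 3: μ(3) · 𝟙(2157/3) = -1 · 1 = -1
  d = 719: μ(719) · 𝟙(2157/719) = -1 · 1 = -1
  d = 2157: μ(2157) · 𝟙(2157/2157) = 1 · 1 = 1
Summing: (μ * 𝟙)(2157) = 1 + -1 + -1 + 1 = 0.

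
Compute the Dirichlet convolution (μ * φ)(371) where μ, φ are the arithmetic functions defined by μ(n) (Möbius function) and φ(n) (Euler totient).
(μ * φ)(371) = 255

Divisors of 371: [1, 7, 53, 371]. For each d | 371:
  d = 1: μ(1) · φ(371/1) = 1 · 312 = 312
  d = 7: μ(7) · φ(371/7) = -1 · 52 = -52
  d = 53: μ(53) · φ(371/53) = -1 · 6 = -6
  d = 371: μ(371) · φ(371/371) = 1 · 1 = 1
Summing: (μ * φ)(371) = 312 + -52 + -6 + 1 = 255.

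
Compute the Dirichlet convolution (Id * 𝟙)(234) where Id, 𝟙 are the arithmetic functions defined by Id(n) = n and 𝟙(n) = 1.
(Id * 𝟙)(234) = 546

Divisors of 234: [1, 2, 3, 6, 9, 13, 18, 26, 39, 78, 117, 234]. For each d | 234:
  d = 1: Id(1) · 𝟙(234/1) = 1 · 1 = 1
  d = 2: Id(2) · 𝟙(234/2) = 2 · 1 = 2
  d = 3: Id(3) · 𝟙(234/3) = 3 · 1 = 3
  d = 6: Id(6) · 𝟙(234/6) = 6 · 1 = 6
  d = 9: Id(9) · 𝟙(234/9) = 9 · 1 = 9
  d = 13: Id(13) · 𝟙(234/13) = 13 · 1 = 13
  d = 18: Id(18) · 𝟙(234/18) = 18 · 1 = 18
  d = 26: Id(26) · 𝟙(234/26) = 26 · 1 = 26
  d = 39: Id(39) · 𝟙(234/39) = 39 · 1 = 39
  d = 78: Id(78) · 𝟙(234/78) = 78 · 1 = 78
  d = 117: Id(117) · 𝟙(234/117) = 117 · 1 = 117
  d = 234: Id(234) · 𝟙(234/234) = 234 · 1 = 234
Summing: (Id * 𝟙)(234) = 1 + 2 + 3 + 6 + 9 + 13 + 18 + 26 + 39 + 78 + 117 + 234 = 546.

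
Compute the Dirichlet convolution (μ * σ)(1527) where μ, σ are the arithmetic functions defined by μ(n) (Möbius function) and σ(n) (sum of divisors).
(μ * σ)(1527) = 1527

Divisors of 1527: [1, 3, 509, 1527]. For each d | 1527:
  d = 1: μ(1) · σ(1527/1) = 1 · 2040 = 2040
  d = 3: μ(3) · σ(1527/3) = -1 · 510 = -510
  d = 509: μ(509) · σ(1527/509) = -1 · 4 = -4
  d = 1527: μ(1527) · σ(1527/1527) = 1 · 1 = 1
Summing: (μ * σ)(1527) = 2040 + -510 + -4 + 1 = 1527.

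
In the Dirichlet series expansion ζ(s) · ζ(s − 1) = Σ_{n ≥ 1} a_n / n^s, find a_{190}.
σ(190) = 360

In the product (Σ m^0/m^s)(Σ k / k^s) = Σ (Σ_{d | n} d) / n^s, the coefficient of 1/n^s is σ(n) = Σ_{d | n} d. For n = 190, divisors are [1, 2, 5, 10, 19, 38, 95, 190]; summing: σ(190) = 360.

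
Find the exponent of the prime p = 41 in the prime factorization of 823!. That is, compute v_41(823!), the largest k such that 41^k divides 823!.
v_41(823!) = 20

Legendre's formula: v_p(n!) = Σ_{k ≥ 1} ⌊n / p^k⌋. For p = 41, n = 823, the terms are:
  ⌊823/41^1⌋ = ⌊823/41⌋ = 20
(the next term ⌊823/41^2⌋ = 0, terminating the sum). Summing: v_41(823!) = 20 = 20.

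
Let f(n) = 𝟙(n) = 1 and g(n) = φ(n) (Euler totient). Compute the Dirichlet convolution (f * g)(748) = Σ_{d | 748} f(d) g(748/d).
(𝟙 * φ)(748) = 748

Divisors of 748: [1, 2, 4, 11, 17, 22, 34, 44, 68, 187, 374, 748]. For each d | 748:
  d = 1: 𝟙(1) · φ(748/1) = 1 · 320 = 320
  d = 2: 𝟙(2) · φ(748/2) = 1 · 160 = 160
  d = 4: 𝟙(4) · φ(748/4) = 1 · 160 = 160
  d = 11: 𝟙(11) · φ(748/11) = 1 · 32 = 32
  d = 17: 𝟙(17) · φ(748/17) = 1 · 20 = 20
  d = 22: 𝟙(22) · φ(748/22) = 1 · 16 = 16
  d = 34: 𝟙(34) · φ(748/34) = 1 · 10 = 10
  d = 44: 𝟙(44) · φ(748/44) = 1 · 16 = 16
  d = 68: 𝟙(68) · φ(748/68) = 1 · 10 = 10
  d = 187: 𝟙(187) · φ(748/187) = 1 · 2 = 2
  d = 374: 𝟙(374) · φ(748/374) = 1 · 1 = 1
  d = 748: 𝟙(748) · φ(748/748) = 1 · 1 = 1
Summing: (𝟙 * φ)(748) = 320 + 160 + 160 + 32 + 20 + 16 + 10 + 16 + 10 + 2 + 1 + 1 = 748.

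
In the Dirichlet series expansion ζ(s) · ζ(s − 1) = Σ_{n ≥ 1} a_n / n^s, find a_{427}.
σ(427) = 496

In the product (Σ m^0/m^s)(Σ k / k^s) = Σ (Σ_{d | n} d) / n^s, the coefficient of 1/n^s is σ(n) = Σ_{d | n} d. For n = 427, divisors are [1, 7, 61, 427]; summing: σ(427) = 496.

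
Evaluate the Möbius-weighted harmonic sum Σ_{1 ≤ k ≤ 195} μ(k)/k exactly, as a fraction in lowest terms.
Σ μ(k)/k = -43277238338814707352435871087729404219364080007991120795068950289487278357/2094340804123062964635950016266159511607730554966537454865305011530672742866

Values of μ(k) for 1 ≤ k ≤ 195: μ(1) = 1, μ(2) = -1, μ(3) = -1, μ(5) = -1, μ(6) = 1, μ(7) = -1, μ(10) = 1, μ(11) = -1, μ(13) = -1, μ(14) = 1, μ(15) = 1, μ(17) = -1, μ(19) = -1, μ(21) = 1, μ(22) = 1, μ(23) = -1, μ(26) = 1, μ(29) = -1, μ(30) = -1, μ(31) = -1, μ(33) = 1, μ(34) = 1, μ(35) = 1, μ(37) = -1, μ(38) = 1, μ(39) = 1, μ(41) = -1, μ(42) = -1, μ(43) = -1, μ(46) = 1, μ(47) = -1, μ(51) = 1, μ(53) = -1, μ(55) = 1, μ(57) = 1, μ(58) = 1, μ(59) = -1, μ(61) = -1, μ(62) = 1, μ(65) = 1, μ(66) = -1, μ(67) = -1, μ(69) = 1, μ(70) = -1, μ(71) = -1, μ(73) = -1, μ(74) = 1, μ(77) = 1, μ(78) = -1, μ(79) = -1, μ(82) = 1, μ(83) = -1, μ(85) = 1, μ(86) = 1, μ(87) = 1, μ(89) = -1, μ(91) = 1, μ(93) = 1, μ(94) = 1, μ(95) = 1, μ(97) = -1, μ(101) = -1, μ(102) = -1, μ(103) = -1, μ(105) = -1, μ(106) = 1, μ(107) = -1, μ(109) = -1, μ(110) = -1, μ(111) = 1, μ(113) = -1, μ(114) = -1, μ(115) = 1, μ(118) = 1, μ(119) = 1, μ(122) = 1, μ(123) = 1, μ(127) = -1, μ(129) = 1, μ(130) = -1, μ(131) = -1, μ(133) = 1, μ(134) = 1, μ(137) = -1, μ(138) = -1, μ(139) = -1, μ(141) = 1, μ(142) = 1, μ(143) = 1, μ(145) = 1, μ(146) = 1, μ(149) = -1, μ(151) = -1, μ(154) = -1, μ(155) = 1, μ(157) = -1, μ(158) = 1, μ(159) = 1, μ(161) = 1, μ(163) = -1, μ(165) = -1, μ(166) = 1, μ(167) = -1, μ(170) = -1, μ(173) = -1, μ(174) = -1, μ(177) = 1, μ(178) = 1, μ(179) = -1, μ(181) = -1, μ(182) = -1, μ(183) = 1, μ(185) = 1, μ(186) = -1, μ(187) = 1, μ(190) = -1, μ(191) = -1, μ(193) = -1, μ(194) = 1, μ(195) = -1, with μ = 0 on non-squarefree integers. Summing μ(k)/k for k where μ(k) ≠ 0 gives -43277238338814707352435871087729404219364080007991120795068950289487278357/2094340804123062964635950016266159511607730554966537454865305011530672742866 ≈ -0.0207. (PNT ⟺ this sum → 0 as n → ∞.)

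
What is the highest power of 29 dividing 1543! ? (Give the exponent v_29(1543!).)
v_29(1543!) = 54

Legendre's formula: v_p(n!) = Σ_{k ≥ 1} ⌊n / p^k⌋. For p = 29, n = 1543, the terms are:
  ⌊1543/29^1⌋ = ⌊1543/29⌋ = 53
  ⌊1543/29^2⌋ = ⌊1543/841⌋ = 1
(the next term ⌊1543/29^3⌋ = 0, terminating the sum). Summing: v_29(1543!) = 53 + 1 = 54.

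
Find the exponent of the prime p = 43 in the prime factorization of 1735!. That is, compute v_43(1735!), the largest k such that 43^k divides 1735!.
v_43(1735!) = 40

Legendre's formula: v_p(n!) = Σ_{k ≥ 1} ⌊n / p^k⌋. For p = 43, n = 1735, the terms are:
  ⌊1735/43^1⌋ = ⌊1735/43⌋ = 40
(the next term ⌊1735/43^2⌋ = 0, terminating the sum). Summing: v_43(1735!) = 40 = 40.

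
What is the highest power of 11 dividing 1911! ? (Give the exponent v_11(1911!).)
v_11(1911!) = 189

Legendre's formula: v_p(n!) = Σ_{k ≥ 1} ⌊n / p^k⌋. For p = 11, n = 1911, the terms are:
  ⌊1911/11^1⌋ = ⌊1911/11⌋ = 173
  ⌊1911/11^2⌋ = ⌊1911/121⌋ = 15
  ⌊1911/11^3⌋ = ⌊1911/1331⌋ = 1
(the next term ⌊1911/11^4⌋ = 0, terminating the sum). Summing: v_11(1911!) = 173 + 15 + 1 = 189.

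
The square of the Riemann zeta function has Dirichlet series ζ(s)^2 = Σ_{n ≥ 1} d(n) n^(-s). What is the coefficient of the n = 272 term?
d(272) = 10

ζ(s)^2 = (Σ 1/m^s)(Σ 1/k^s). The coefficient of 1/n^s in the product is the number of ordered pairs (m, k) with mk = n, which equals d(n). For n = 272, divisors are [1, 2, 4, 8, 16, 17, 34, 68, 136, 272], so d(272) = 10.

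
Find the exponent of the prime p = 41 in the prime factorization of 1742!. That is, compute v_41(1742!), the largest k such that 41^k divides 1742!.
v_41(1742!) = 43

Legendre's formula: v_p(n!) = Σ_{k ≥ 1} ⌊n / p^k⌋. For p = 41, n = 1742, the terms are:
  ⌊1742/41^1⌋ = ⌊1742/41⌋ = 42
  ⌊1742/41^2⌋ = ⌊1742/1681⌋ = 1
(the next term ⌊1742/41^3⌋ = 0, terminating the sum). Summing: v_41(1742!) = 42 + 1 = 43.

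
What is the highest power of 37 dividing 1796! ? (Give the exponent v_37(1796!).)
v_37(1796!) = 49

Legendre's formula: v_p(n!) = Σ_{k ≥ 1} ⌊n / p^k⌋. For p = 37, n = 1796, the terms are:
  ⌊1796/37^1⌋ = ⌊1796/37⌋ = 48
  ⌊1796/37^2⌋ = ⌊1796/1369⌋ = 1
(the next term ⌊1796/37^3⌋ = 0, terminating the sum). Summing: v_37(1796!) = 48 + 1 = 49.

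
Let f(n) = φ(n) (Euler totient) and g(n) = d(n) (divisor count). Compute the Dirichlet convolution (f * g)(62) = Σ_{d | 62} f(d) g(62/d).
(φ * d)(62) = 96

Divisors of 62: [1, 2, 31, 62]. For each d | 62:
  d = 1: φ(1) · d(62/1) = 1 · 4 = 4
  d = 2: φ(2) · d(62/2) = 1 · 2 = 2
  d = 31: φ(31) · d(62/31) = 30 · 2 = 60
  d = 62: φ(62) · d(62/62) = 30 · 1 = 30
Summing: (φ * d)(62) = 4 + 2 + 60 + 30 = 96.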